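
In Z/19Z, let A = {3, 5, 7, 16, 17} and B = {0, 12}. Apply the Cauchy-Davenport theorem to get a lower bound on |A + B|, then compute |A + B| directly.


Cauchy-Davenport: |A + B| ≥ min(p, |A| + |B| - 1) for A, B nonempty in Z/pZ.
|A| = 5, |B| = 2, p = 19.
CD lower bound = min(19, 5 + 2 - 1) = min(19, 6) = 6.
Compute A + B mod 19 directly:
a = 3: 3+0=3, 3+12=15
a = 5: 5+0=5, 5+12=17
a = 7: 7+0=7, 7+12=0
a = 16: 16+0=16, 16+12=9
a = 17: 17+0=17, 17+12=10
A + B = {0, 3, 5, 7, 9, 10, 15, 16, 17}, so |A + B| = 9.
Verify: 9 ≥ 6? Yes ✓.

CD lower bound = 6, actual |A + B| = 9.


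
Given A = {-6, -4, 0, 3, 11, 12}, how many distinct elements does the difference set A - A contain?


A - A = {a - a' : a, a' ∈ A}; |A| = 6.
Bounds: 2|A|-1 ≤ |A - A| ≤ |A|² - |A| + 1, i.e. 11 ≤ |A - A| ≤ 31.
Note: 0 ∈ A - A always (from a - a). The set is symmetric: if d ∈ A - A then -d ∈ A - A.
Enumerate nonzero differences d = a - a' with a > a' (then include -d):
Positive differences: {1, 2, 3, 4, 6, 7, 8, 9, 11, 12, 15, 16, 17, 18}
Full difference set: {0} ∪ (positive diffs) ∪ (negative diffs).
|A - A| = 1 + 2·14 = 29 (matches direct enumeration: 29).

|A - A| = 29


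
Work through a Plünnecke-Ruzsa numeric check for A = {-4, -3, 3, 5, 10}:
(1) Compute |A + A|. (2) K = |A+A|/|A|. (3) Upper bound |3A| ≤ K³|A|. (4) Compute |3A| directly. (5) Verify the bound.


|A| = 5.
Step 1: Compute A + A by enumerating all 25 pairs.
A + A = {-8, -7, -6, -1, 0, 1, 2, 6, 7, 8, 10, 13, 15, 20}, so |A + A| = 14.
Step 2: Doubling constant K = |A + A|/|A| = 14/5 = 14/5 ≈ 2.8000.
Step 3: Plünnecke-Ruzsa gives |3A| ≤ K³·|A| = (2.8000)³ · 5 ≈ 109.7600.
Step 4: Compute 3A = A + A + A directly by enumerating all triples (a,b,c) ∈ A³; |3A| = 28.
Step 5: Check 28 ≤ 109.7600? Yes ✓.

K = 14/5, Plünnecke-Ruzsa bound K³|A| ≈ 109.7600, |3A| = 28, inequality holds.


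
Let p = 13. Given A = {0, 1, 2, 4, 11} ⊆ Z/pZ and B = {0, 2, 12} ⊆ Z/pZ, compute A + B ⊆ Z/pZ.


Work in Z/13Z: reduce every sum a + b modulo 13.
Enumerate all 15 pairs:
a = 0: 0+0=0, 0+2=2, 0+12=12
a = 1: 1+0=1, 1+2=3, 1+12=0
a = 2: 2+0=2, 2+2=4, 2+12=1
a = 4: 4+0=4, 4+2=6, 4+12=3
a = 11: 11+0=11, 11+2=0, 11+12=10
Distinct residues collected: {0, 1, 2, 3, 4, 6, 10, 11, 12}
|A + B| = 9 (out of 13 total residues).

A + B = {0, 1, 2, 3, 4, 6, 10, 11, 12}


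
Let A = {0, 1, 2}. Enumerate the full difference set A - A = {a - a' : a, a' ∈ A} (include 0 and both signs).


A - A = {a - a' : a, a' ∈ A}.
Compute a - a' for each ordered pair (a, a'):
a = 0: 0-0=0, 0-1=-1, 0-2=-2
a = 1: 1-0=1, 1-1=0, 1-2=-1
a = 2: 2-0=2, 2-1=1, 2-2=0
Collecting distinct values (and noting 0 appears from a-a):
A - A = {-2, -1, 0, 1, 2}
|A - A| = 5

A - A = {-2, -1, 0, 1, 2}


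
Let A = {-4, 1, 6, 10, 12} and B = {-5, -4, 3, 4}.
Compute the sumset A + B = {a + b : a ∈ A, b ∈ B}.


A + B = {a + b : a ∈ A, b ∈ B}.
Enumerate all |A|·|B| = 5·4 = 20 pairs (a, b) and collect distinct sums.
a = -4: -4+-5=-9, -4+-4=-8, -4+3=-1, -4+4=0
a = 1: 1+-5=-4, 1+-4=-3, 1+3=4, 1+4=5
a = 6: 6+-5=1, 6+-4=2, 6+3=9, 6+4=10
a = 10: 10+-5=5, 10+-4=6, 10+3=13, 10+4=14
a = 12: 12+-5=7, 12+-4=8, 12+3=15, 12+4=16
Collecting distinct sums: A + B = {-9, -8, -4, -3, -1, 0, 1, 2, 4, 5, 6, 7, 8, 9, 10, 13, 14, 15, 16}
|A + B| = 19

A + B = {-9, -8, -4, -3, -1, 0, 1, 2, 4, 5, 6, 7, 8, 9, 10, 13, 14, 15, 16}


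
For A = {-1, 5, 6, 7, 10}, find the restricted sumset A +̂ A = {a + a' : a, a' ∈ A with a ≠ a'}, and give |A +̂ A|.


Restricted sumset: A +̂ A = {a + a' : a ∈ A, a' ∈ A, a ≠ a'}.
Equivalently, take A + A and drop any sum 2a that is achievable ONLY as a + a for a ∈ A (i.e. sums representable only with equal summands).
Enumerate pairs (a, a') with a < a' (symmetric, so each unordered pair gives one sum; this covers all a ≠ a'):
  -1 + 5 = 4
  -1 + 6 = 5
  -1 + 7 = 6
  -1 + 10 = 9
  5 + 6 = 11
  5 + 7 = 12
  5 + 10 = 15
  6 + 7 = 13
  6 + 10 = 16
  7 + 10 = 17
Collected distinct sums: {4, 5, 6, 9, 11, 12, 13, 15, 16, 17}
|A +̂ A| = 10
(Reference bound: |A +̂ A| ≥ 2|A| - 3 for |A| ≥ 2, with |A| = 5 giving ≥ 7.)

|A +̂ A| = 10


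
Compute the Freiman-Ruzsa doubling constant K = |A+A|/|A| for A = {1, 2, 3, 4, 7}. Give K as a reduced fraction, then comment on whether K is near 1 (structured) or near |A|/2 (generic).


|A| = 5.
Compute A + A by enumerating all 25 pairs.
A + A = {2, 3, 4, 5, 6, 7, 8, 9, 10, 11, 14}, so |A + A| = 11.
K = |A + A| / |A| = 11/5 (already in lowest terms) ≈ 2.2000.
Reference: AP of size 5 gives K = 9/5 ≈ 1.8000; a fully generic set of size 5 gives K ≈ 3.0000.

|A| = 5, |A + A| = 11, K = 11/5.


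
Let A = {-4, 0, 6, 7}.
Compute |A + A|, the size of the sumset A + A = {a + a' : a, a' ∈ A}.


A + A = {a + a' : a, a' ∈ A}; |A| = 4.
General bounds: 2|A| - 1 ≤ |A + A| ≤ |A|(|A|+1)/2, i.e. 7 ≤ |A + A| ≤ 10.
Lower bound 2|A|-1 is attained iff A is an arithmetic progression.
Enumerate sums a + a' for a ≤ a' (symmetric, so this suffices):
a = -4: -4+-4=-8, -4+0=-4, -4+6=2, -4+7=3
a = 0: 0+0=0, 0+6=6, 0+7=7
a = 6: 6+6=12, 6+7=13
a = 7: 7+7=14
Distinct sums: {-8, -4, 0, 2, 3, 6, 7, 12, 13, 14}
|A + A| = 10

|A + A| = 10


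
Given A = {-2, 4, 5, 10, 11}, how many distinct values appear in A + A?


A + A = {a + a' : a, a' ∈ A}; |A| = 5.
General bounds: 2|A| - 1 ≤ |A + A| ≤ |A|(|A|+1)/2, i.e. 9 ≤ |A + A| ≤ 15.
Lower bound 2|A|-1 is attained iff A is an arithmetic progression.
Enumerate sums a + a' for a ≤ a' (symmetric, so this suffices):
a = -2: -2+-2=-4, -2+4=2, -2+5=3, -2+10=8, -2+11=9
a = 4: 4+4=8, 4+5=9, 4+10=14, 4+11=15
a = 5: 5+5=10, 5+10=15, 5+11=16
a = 10: 10+10=20, 10+11=21
a = 11: 11+11=22
Distinct sums: {-4, 2, 3, 8, 9, 10, 14, 15, 16, 20, 21, 22}
|A + A| = 12

|A + A| = 12


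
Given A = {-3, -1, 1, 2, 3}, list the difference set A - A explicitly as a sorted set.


A - A = {a - a' : a, a' ∈ A}.
Compute a - a' for each ordered pair (a, a'):
a = -3: -3--3=0, -3--1=-2, -3-1=-4, -3-2=-5, -3-3=-6
a = -1: -1--3=2, -1--1=0, -1-1=-2, -1-2=-3, -1-3=-4
a = 1: 1--3=4, 1--1=2, 1-1=0, 1-2=-1, 1-3=-2
a = 2: 2--3=5, 2--1=3, 2-1=1, 2-2=0, 2-3=-1
a = 3: 3--3=6, 3--1=4, 3-1=2, 3-2=1, 3-3=0
Collecting distinct values (and noting 0 appears from a-a):
A - A = {-6, -5, -4, -3, -2, -1, 0, 1, 2, 3, 4, 5, 6}
|A - A| = 13

A - A = {-6, -5, -4, -3, -2, -1, 0, 1, 2, 3, 4, 5, 6}


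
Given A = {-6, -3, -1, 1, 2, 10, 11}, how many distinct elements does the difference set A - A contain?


A - A = {a - a' : a, a' ∈ A}; |A| = 7.
Bounds: 2|A|-1 ≤ |A - A| ≤ |A|² - |A| + 1, i.e. 13 ≤ |A - A| ≤ 43.
Note: 0 ∈ A - A always (from a - a). The set is symmetric: if d ∈ A - A then -d ∈ A - A.
Enumerate nonzero differences d = a - a' with a > a' (then include -d):
Positive differences: {1, 2, 3, 4, 5, 7, 8, 9, 10, 11, 12, 13, 14, 16, 17}
Full difference set: {0} ∪ (positive diffs) ∪ (negative diffs).
|A - A| = 1 + 2·15 = 31 (matches direct enumeration: 31).

|A - A| = 31


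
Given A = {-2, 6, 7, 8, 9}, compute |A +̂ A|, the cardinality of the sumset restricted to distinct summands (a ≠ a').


Restricted sumset: A +̂ A = {a + a' : a ∈ A, a' ∈ A, a ≠ a'}.
Equivalently, take A + A and drop any sum 2a that is achievable ONLY as a + a for a ∈ A (i.e. sums representable only with equal summands).
Enumerate pairs (a, a') with a < a' (symmetric, so each unordered pair gives one sum; this covers all a ≠ a'):
  -2 + 6 = 4
  -2 + 7 = 5
  -2 + 8 = 6
  -2 + 9 = 7
  6 + 7 = 13
  6 + 8 = 14
  6 + 9 = 15
  7 + 8 = 15
  7 + 9 = 16
  8 + 9 = 17
Collected distinct sums: {4, 5, 6, 7, 13, 14, 15, 16, 17}
|A +̂ A| = 9
(Reference bound: |A +̂ A| ≥ 2|A| - 3 for |A| ≥ 2, with |A| = 5 giving ≥ 7.)

|A +̂ A| = 9


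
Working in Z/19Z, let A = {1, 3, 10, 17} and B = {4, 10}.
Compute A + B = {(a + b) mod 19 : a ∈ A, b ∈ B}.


Work in Z/19Z: reduce every sum a + b modulo 19.
Enumerate all 8 pairs:
a = 1: 1+4=5, 1+10=11
a = 3: 3+4=7, 3+10=13
a = 10: 10+4=14, 10+10=1
a = 17: 17+4=2, 17+10=8
Distinct residues collected: {1, 2, 5, 7, 8, 11, 13, 14}
|A + B| = 8 (out of 19 total residues).

A + B = {1, 2, 5, 7, 8, 11, 13, 14}


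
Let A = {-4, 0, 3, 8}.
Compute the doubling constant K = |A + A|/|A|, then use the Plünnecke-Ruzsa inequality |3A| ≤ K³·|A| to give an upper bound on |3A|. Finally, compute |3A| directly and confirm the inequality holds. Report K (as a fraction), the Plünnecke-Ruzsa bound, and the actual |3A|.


|A| = 4.
Step 1: Compute A + A by enumerating all 16 pairs.
A + A = {-8, -4, -1, 0, 3, 4, 6, 8, 11, 16}, so |A + A| = 10.
Step 2: Doubling constant K = |A + A|/|A| = 10/4 = 10/4 ≈ 2.5000.
Step 3: Plünnecke-Ruzsa gives |3A| ≤ K³·|A| = (2.5000)³ · 4 ≈ 62.5000.
Step 4: Compute 3A = A + A + A directly by enumerating all triples (a,b,c) ∈ A³; |3A| = 19.
Step 5: Check 19 ≤ 62.5000? Yes ✓.

K = 10/4, Plünnecke-Ruzsa bound K³|A| ≈ 62.5000, |3A| = 19, inequality holds.


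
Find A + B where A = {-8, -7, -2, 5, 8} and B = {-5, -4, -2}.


A + B = {a + b : a ∈ A, b ∈ B}.
Enumerate all |A|·|B| = 5·3 = 15 pairs (a, b) and collect distinct sums.
a = -8: -8+-5=-13, -8+-4=-12, -8+-2=-10
a = -7: -7+-5=-12, -7+-4=-11, -7+-2=-9
a = -2: -2+-5=-7, -2+-4=-6, -2+-2=-4
a = 5: 5+-5=0, 5+-4=1, 5+-2=3
a = 8: 8+-5=3, 8+-4=4, 8+-2=6
Collecting distinct sums: A + B = {-13, -12, -11, -10, -9, -7, -6, -4, 0, 1, 3, 4, 6}
|A + B| = 13

A + B = {-13, -12, -11, -10, -9, -7, -6, -4, 0, 1, 3, 4, 6}


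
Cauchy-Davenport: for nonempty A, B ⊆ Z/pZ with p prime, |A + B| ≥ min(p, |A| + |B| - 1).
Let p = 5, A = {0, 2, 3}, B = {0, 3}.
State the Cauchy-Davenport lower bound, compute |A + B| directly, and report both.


Cauchy-Davenport: |A + B| ≥ min(p, |A| + |B| - 1) for A, B nonempty in Z/pZ.
|A| = 3, |B| = 2, p = 5.
CD lower bound = min(5, 3 + 2 - 1) = min(5, 4) = 4.
Compute A + B mod 5 directly:
a = 0: 0+0=0, 0+3=3
a = 2: 2+0=2, 2+3=0
a = 3: 3+0=3, 3+3=1
A + B = {0, 1, 2, 3}, so |A + B| = 4.
Verify: 4 ≥ 4? Yes ✓.

CD lower bound = 4, actual |A + B| = 4.


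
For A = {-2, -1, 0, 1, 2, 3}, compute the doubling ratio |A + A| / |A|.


|A| = 6.
Compute A + A by enumerating all 36 pairs.
A + A = {-4, -3, -2, -1, 0, 1, 2, 3, 4, 5, 6}, so |A + A| = 11.
K = |A + A| / |A| = 11/6 (already in lowest terms) ≈ 1.8333.
Reference: AP of size 6 gives K = 11/6 ≈ 1.8333; a fully generic set of size 6 gives K ≈ 3.5000.

|A| = 6, |A + A| = 11, K = 11/6.


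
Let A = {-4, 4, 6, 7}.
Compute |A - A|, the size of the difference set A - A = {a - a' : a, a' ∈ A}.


A - A = {a - a' : a, a' ∈ A}; |A| = 4.
Bounds: 2|A|-1 ≤ |A - A| ≤ |A|² - |A| + 1, i.e. 7 ≤ |A - A| ≤ 13.
Note: 0 ∈ A - A always (from a - a). The set is symmetric: if d ∈ A - A then -d ∈ A - A.
Enumerate nonzero differences d = a - a' with a > a' (then include -d):
Positive differences: {1, 2, 3, 8, 10, 11}
Full difference set: {0} ∪ (positive diffs) ∪ (negative diffs).
|A - A| = 1 + 2·6 = 13 (matches direct enumeration: 13).

|A - A| = 13


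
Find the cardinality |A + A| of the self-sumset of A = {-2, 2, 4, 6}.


A + A = {a + a' : a, a' ∈ A}; |A| = 4.
General bounds: 2|A| - 1 ≤ |A + A| ≤ |A|(|A|+1)/2, i.e. 7 ≤ |A + A| ≤ 10.
Lower bound 2|A|-1 is attained iff A is an arithmetic progression.
Enumerate sums a + a' for a ≤ a' (symmetric, so this suffices):
a = -2: -2+-2=-4, -2+2=0, -2+4=2, -2+6=4
a = 2: 2+2=4, 2+4=6, 2+6=8
a = 4: 4+4=8, 4+6=10
a = 6: 6+6=12
Distinct sums: {-4, 0, 2, 4, 6, 8, 10, 12}
|A + A| = 8

|A + A| = 8


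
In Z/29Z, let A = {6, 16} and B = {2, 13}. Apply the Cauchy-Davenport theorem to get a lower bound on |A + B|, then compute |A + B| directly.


Cauchy-Davenport: |A + B| ≥ min(p, |A| + |B| - 1) for A, B nonempty in Z/pZ.
|A| = 2, |B| = 2, p = 29.
CD lower bound = min(29, 2 + 2 - 1) = min(29, 3) = 3.
Compute A + B mod 29 directly:
a = 6: 6+2=8, 6+13=19
a = 16: 16+2=18, 16+13=0
A + B = {0, 8, 18, 19}, so |A + B| = 4.
Verify: 4 ≥ 3? Yes ✓.

CD lower bound = 3, actual |A + B| = 4.


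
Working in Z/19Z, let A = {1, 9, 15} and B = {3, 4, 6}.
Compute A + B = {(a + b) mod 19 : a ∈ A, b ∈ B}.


Work in Z/19Z: reduce every sum a + b modulo 19.
Enumerate all 9 pairs:
a = 1: 1+3=4, 1+4=5, 1+6=7
a = 9: 9+3=12, 9+4=13, 9+6=15
a = 15: 15+3=18, 15+4=0, 15+6=2
Distinct residues collected: {0, 2, 4, 5, 7, 12, 13, 15, 18}
|A + B| = 9 (out of 19 total residues).

A + B = {0, 2, 4, 5, 7, 12, 13, 15, 18}


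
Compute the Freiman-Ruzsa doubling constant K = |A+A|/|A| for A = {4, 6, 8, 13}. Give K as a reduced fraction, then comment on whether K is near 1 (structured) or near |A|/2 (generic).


|A| = 4.
Compute A + A by enumerating all 16 pairs.
A + A = {8, 10, 12, 14, 16, 17, 19, 21, 26}, so |A + A| = 9.
K = |A + A| / |A| = 9/4 (already in lowest terms) ≈ 2.2500.
Reference: AP of size 4 gives K = 7/4 ≈ 1.7500; a fully generic set of size 4 gives K ≈ 2.5000.

|A| = 4, |A + A| = 9, K = 9/4.


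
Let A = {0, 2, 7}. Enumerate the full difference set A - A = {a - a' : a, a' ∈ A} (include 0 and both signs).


A - A = {a - a' : a, a' ∈ A}.
Compute a - a' for each ordered pair (a, a'):
a = 0: 0-0=0, 0-2=-2, 0-7=-7
a = 2: 2-0=2, 2-2=0, 2-7=-5
a = 7: 7-0=7, 7-2=5, 7-7=0
Collecting distinct values (and noting 0 appears from a-a):
A - A = {-7, -5, -2, 0, 2, 5, 7}
|A - A| = 7

A - A = {-7, -5, -2, 0, 2, 5, 7}


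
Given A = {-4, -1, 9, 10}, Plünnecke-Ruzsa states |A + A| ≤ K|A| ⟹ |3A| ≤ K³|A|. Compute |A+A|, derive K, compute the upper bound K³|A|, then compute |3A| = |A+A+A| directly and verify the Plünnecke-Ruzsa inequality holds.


|A| = 4.
Step 1: Compute A + A by enumerating all 16 pairs.
A + A = {-8, -5, -2, 5, 6, 8, 9, 18, 19, 20}, so |A + A| = 10.
Step 2: Doubling constant K = |A + A|/|A| = 10/4 = 10/4 ≈ 2.5000.
Step 3: Plünnecke-Ruzsa gives |3A| ≤ K³·|A| = (2.5000)³ · 4 ≈ 62.5000.
Step 4: Compute 3A = A + A + A directly by enumerating all triples (a,b,c) ∈ A³; |3A| = 20.
Step 5: Check 20 ≤ 62.5000? Yes ✓.

K = 10/4, Plünnecke-Ruzsa bound K³|A| ≈ 62.5000, |3A| = 20, inequality holds.


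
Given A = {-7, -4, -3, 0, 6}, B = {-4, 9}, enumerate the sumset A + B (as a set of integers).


A + B = {a + b : a ∈ A, b ∈ B}.
Enumerate all |A|·|B| = 5·2 = 10 pairs (a, b) and collect distinct sums.
a = -7: -7+-4=-11, -7+9=2
a = -4: -4+-4=-8, -4+9=5
a = -3: -3+-4=-7, -3+9=6
a = 0: 0+-4=-4, 0+9=9
a = 6: 6+-4=2, 6+9=15
Collecting distinct sums: A + B = {-11, -8, -7, -4, 2, 5, 6, 9, 15}
|A + B| = 9

A + B = {-11, -8, -7, -4, 2, 5, 6, 9, 15}


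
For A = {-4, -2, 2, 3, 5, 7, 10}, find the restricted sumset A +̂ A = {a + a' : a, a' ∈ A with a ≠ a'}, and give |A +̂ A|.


Restricted sumset: A +̂ A = {a + a' : a ∈ A, a' ∈ A, a ≠ a'}.
Equivalently, take A + A and drop any sum 2a that is achievable ONLY as a + a for a ∈ A (i.e. sums representable only with equal summands).
Enumerate pairs (a, a') with a < a' (symmetric, so each unordered pair gives one sum; this covers all a ≠ a'):
  -4 + -2 = -6
  -4 + 2 = -2
  -4 + 3 = -1
  -4 + 5 = 1
  -4 + 7 = 3
  -4 + 10 = 6
  -2 + 2 = 0
  -2 + 3 = 1
  -2 + 5 = 3
  -2 + 7 = 5
  -2 + 10 = 8
  2 + 3 = 5
  2 + 5 = 7
  2 + 7 = 9
  2 + 10 = 12
  3 + 5 = 8
  3 + 7 = 10
  3 + 10 = 13
  5 + 7 = 12
  5 + 10 = 15
  7 + 10 = 17
Collected distinct sums: {-6, -2, -1, 0, 1, 3, 5, 6, 7, 8, 9, 10, 12, 13, 15, 17}
|A +̂ A| = 16
(Reference bound: |A +̂ A| ≥ 2|A| - 3 for |A| ≥ 2, with |A| = 7 giving ≥ 11.)

|A +̂ A| = 16


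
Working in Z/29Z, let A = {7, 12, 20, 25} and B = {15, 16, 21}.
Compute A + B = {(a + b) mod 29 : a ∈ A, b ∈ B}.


Work in Z/29Z: reduce every sum a + b modulo 29.
Enumerate all 12 pairs:
a = 7: 7+15=22, 7+16=23, 7+21=28
a = 12: 12+15=27, 12+16=28, 12+21=4
a = 20: 20+15=6, 20+16=7, 20+21=12
a = 25: 25+15=11, 25+16=12, 25+21=17
Distinct residues collected: {4, 6, 7, 11, 12, 17, 22, 23, 27, 28}
|A + B| = 10 (out of 29 total residues).

A + B = {4, 6, 7, 11, 12, 17, 22, 23, 27, 28}


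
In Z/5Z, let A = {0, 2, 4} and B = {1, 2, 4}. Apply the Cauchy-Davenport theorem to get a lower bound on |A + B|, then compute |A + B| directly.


Cauchy-Davenport: |A + B| ≥ min(p, |A| + |B| - 1) for A, B nonempty in Z/pZ.
|A| = 3, |B| = 3, p = 5.
CD lower bound = min(5, 3 + 3 - 1) = min(5, 5) = 5.
Compute A + B mod 5 directly:
a = 0: 0+1=1, 0+2=2, 0+4=4
a = 2: 2+1=3, 2+2=4, 2+4=1
a = 4: 4+1=0, 4+2=1, 4+4=3
A + B = {0, 1, 2, 3, 4}, so |A + B| = 5.
Verify: 5 ≥ 5? Yes ✓.

CD lower bound = 5, actual |A + B| = 5.


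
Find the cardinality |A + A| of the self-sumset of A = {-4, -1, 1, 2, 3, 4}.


A + A = {a + a' : a, a' ∈ A}; |A| = 6.
General bounds: 2|A| - 1 ≤ |A + A| ≤ |A|(|A|+1)/2, i.e. 11 ≤ |A + A| ≤ 21.
Lower bound 2|A|-1 is attained iff A is an arithmetic progression.
Enumerate sums a + a' for a ≤ a' (symmetric, so this suffices):
a = -4: -4+-4=-8, -4+-1=-5, -4+1=-3, -4+2=-2, -4+3=-1, -4+4=0
a = -1: -1+-1=-2, -1+1=0, -1+2=1, -1+3=2, -1+4=3
a = 1: 1+1=2, 1+2=3, 1+3=4, 1+4=5
a = 2: 2+2=4, 2+3=5, 2+4=6
a = 3: 3+3=6, 3+4=7
a = 4: 4+4=8
Distinct sums: {-8, -5, -3, -2, -1, 0, 1, 2, 3, 4, 5, 6, 7, 8}
|A + A| = 14

|A + A| = 14


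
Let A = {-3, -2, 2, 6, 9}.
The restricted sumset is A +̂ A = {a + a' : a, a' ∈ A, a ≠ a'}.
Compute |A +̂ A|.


Restricted sumset: A +̂ A = {a + a' : a ∈ A, a' ∈ A, a ≠ a'}.
Equivalently, take A + A and drop any sum 2a that is achievable ONLY as a + a for a ∈ A (i.e. sums representable only with equal summands).
Enumerate pairs (a, a') with a < a' (symmetric, so each unordered pair gives one sum; this covers all a ≠ a'):
  -3 + -2 = -5
  -3 + 2 = -1
  -3 + 6 = 3
  -3 + 9 = 6
  -2 + 2 = 0
  -2 + 6 = 4
  -2 + 9 = 7
  2 + 6 = 8
  2 + 9 = 11
  6 + 9 = 15
Collected distinct sums: {-5, -1, 0, 3, 4, 6, 7, 8, 11, 15}
|A +̂ A| = 10
(Reference bound: |A +̂ A| ≥ 2|A| - 3 for |A| ≥ 2, with |A| = 5 giving ≥ 7.)

|A +̂ A| = 10


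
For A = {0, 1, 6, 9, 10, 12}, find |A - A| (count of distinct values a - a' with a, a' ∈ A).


A - A = {a - a' : a, a' ∈ A}; |A| = 6.
Bounds: 2|A|-1 ≤ |A - A| ≤ |A|² - |A| + 1, i.e. 11 ≤ |A - A| ≤ 31.
Note: 0 ∈ A - A always (from a - a). The set is symmetric: if d ∈ A - A then -d ∈ A - A.
Enumerate nonzero differences d = a - a' with a > a' (then include -d):
Positive differences: {1, 2, 3, 4, 5, 6, 8, 9, 10, 11, 12}
Full difference set: {0} ∪ (positive diffs) ∪ (negative diffs).
|A - A| = 1 + 2·11 = 23 (matches direct enumeration: 23).

|A - A| = 23


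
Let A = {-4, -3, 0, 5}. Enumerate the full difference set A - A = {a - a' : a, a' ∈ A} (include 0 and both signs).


A - A = {a - a' : a, a' ∈ A}.
Compute a - a' for each ordered pair (a, a'):
a = -4: -4--4=0, -4--3=-1, -4-0=-4, -4-5=-9
a = -3: -3--4=1, -3--3=0, -3-0=-3, -3-5=-8
a = 0: 0--4=4, 0--3=3, 0-0=0, 0-5=-5
a = 5: 5--4=9, 5--3=8, 5-0=5, 5-5=0
Collecting distinct values (and noting 0 appears from a-a):
A - A = {-9, -8, -5, -4, -3, -1, 0, 1, 3, 4, 5, 8, 9}
|A - A| = 13

A - A = {-9, -8, -5, -4, -3, -1, 0, 1, 3, 4, 5, 8, 9}


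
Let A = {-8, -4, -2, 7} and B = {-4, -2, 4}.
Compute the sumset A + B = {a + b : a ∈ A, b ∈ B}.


A + B = {a + b : a ∈ A, b ∈ B}.
Enumerate all |A|·|B| = 4·3 = 12 pairs (a, b) and collect distinct sums.
a = -8: -8+-4=-12, -8+-2=-10, -8+4=-4
a = -4: -4+-4=-8, -4+-2=-6, -4+4=0
a = -2: -2+-4=-6, -2+-2=-4, -2+4=2
a = 7: 7+-4=3, 7+-2=5, 7+4=11
Collecting distinct sums: A + B = {-12, -10, -8, -6, -4, 0, 2, 3, 5, 11}
|A + B| = 10

A + B = {-12, -10, -8, -6, -4, 0, 2, 3, 5, 11}


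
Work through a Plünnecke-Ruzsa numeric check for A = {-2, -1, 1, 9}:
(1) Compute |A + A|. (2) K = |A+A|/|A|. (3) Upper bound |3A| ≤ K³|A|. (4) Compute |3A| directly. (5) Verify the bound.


|A| = 4.
Step 1: Compute A + A by enumerating all 16 pairs.
A + A = {-4, -3, -2, -1, 0, 2, 7, 8, 10, 18}, so |A + A| = 10.
Step 2: Doubling constant K = |A + A|/|A| = 10/4 = 10/4 ≈ 2.5000.
Step 3: Plünnecke-Ruzsa gives |3A| ≤ K³·|A| = (2.5000)³ · 4 ≈ 62.5000.
Step 4: Compute 3A = A + A + A directly by enumerating all triples (a,b,c) ∈ A³; |3A| = 19.
Step 5: Check 19 ≤ 62.5000? Yes ✓.

K = 10/4, Plünnecke-Ruzsa bound K³|A| ≈ 62.5000, |3A| = 19, inequality holds.


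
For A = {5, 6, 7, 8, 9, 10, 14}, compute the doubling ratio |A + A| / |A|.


|A| = 7.
Compute A + A by enumerating all 49 pairs.
A + A = {10, 11, 12, 13, 14, 15, 16, 17, 18, 19, 20, 21, 22, 23, 24, 28}, so |A + A| = 16.
K = |A + A| / |A| = 16/7 (already in lowest terms) ≈ 2.2857.
Reference: AP of size 7 gives K = 13/7 ≈ 1.8571; a fully generic set of size 7 gives K ≈ 4.0000.

|A| = 7, |A + A| = 16, K = 16/7.


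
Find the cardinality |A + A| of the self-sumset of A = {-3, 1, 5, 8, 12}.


A + A = {a + a' : a, a' ∈ A}; |A| = 5.
General bounds: 2|A| - 1 ≤ |A + A| ≤ |A|(|A|+1)/2, i.e. 9 ≤ |A + A| ≤ 15.
Lower bound 2|A|-1 is attained iff A is an arithmetic progression.
Enumerate sums a + a' for a ≤ a' (symmetric, so this suffices):
a = -3: -3+-3=-6, -3+1=-2, -3+5=2, -3+8=5, -3+12=9
a = 1: 1+1=2, 1+5=6, 1+8=9, 1+12=13
a = 5: 5+5=10, 5+8=13, 5+12=17
a = 8: 8+8=16, 8+12=20
a = 12: 12+12=24
Distinct sums: {-6, -2, 2, 5, 6, 9, 10, 13, 16, 17, 20, 24}
|A + A| = 12

|A + A| = 12


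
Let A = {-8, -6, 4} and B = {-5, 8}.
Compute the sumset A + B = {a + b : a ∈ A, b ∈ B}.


A + B = {a + b : a ∈ A, b ∈ B}.
Enumerate all |A|·|B| = 3·2 = 6 pairs (a, b) and collect distinct sums.
a = -8: -8+-5=-13, -8+8=0
a = -6: -6+-5=-11, -6+8=2
a = 4: 4+-5=-1, 4+8=12
Collecting distinct sums: A + B = {-13, -11, -1, 0, 2, 12}
|A + B| = 6

A + B = {-13, -11, -1, 0, 2, 12}


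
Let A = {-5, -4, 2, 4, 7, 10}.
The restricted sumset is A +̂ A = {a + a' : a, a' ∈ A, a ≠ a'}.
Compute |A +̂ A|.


Restricted sumset: A +̂ A = {a + a' : a ∈ A, a' ∈ A, a ≠ a'}.
Equivalently, take A + A and drop any sum 2a that is achievable ONLY as a + a for a ∈ A (i.e. sums representable only with equal summands).
Enumerate pairs (a, a') with a < a' (symmetric, so each unordered pair gives one sum; this covers all a ≠ a'):
  -5 + -4 = -9
  -5 + 2 = -3
  -5 + 4 = -1
  -5 + 7 = 2
  -5 + 10 = 5
  -4 + 2 = -2
  -4 + 4 = 0
  -4 + 7 = 3
  -4 + 10 = 6
  2 + 4 = 6
  2 + 7 = 9
  2 + 10 = 12
  4 + 7 = 11
  4 + 10 = 14
  7 + 10 = 17
Collected distinct sums: {-9, -3, -2, -1, 0, 2, 3, 5, 6, 9, 11, 12, 14, 17}
|A +̂ A| = 14
(Reference bound: |A +̂ A| ≥ 2|A| - 3 for |A| ≥ 2, with |A| = 6 giving ≥ 9.)

|A +̂ A| = 14


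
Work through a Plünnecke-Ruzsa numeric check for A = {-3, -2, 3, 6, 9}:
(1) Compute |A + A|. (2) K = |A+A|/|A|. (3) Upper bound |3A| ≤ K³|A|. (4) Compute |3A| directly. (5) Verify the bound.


|A| = 5.
Step 1: Compute A + A by enumerating all 25 pairs.
A + A = {-6, -5, -4, 0, 1, 3, 4, 6, 7, 9, 12, 15, 18}, so |A + A| = 13.
Step 2: Doubling constant K = |A + A|/|A| = 13/5 = 13/5 ≈ 2.6000.
Step 3: Plünnecke-Ruzsa gives |3A| ≤ K³·|A| = (2.6000)³ · 5 ≈ 87.8800.
Step 4: Compute 3A = A + A + A directly by enumerating all triples (a,b,c) ∈ A³; |3A| = 25.
Step 5: Check 25 ≤ 87.8800? Yes ✓.

K = 13/5, Plünnecke-Ruzsa bound K³|A| ≈ 87.8800, |3A| = 25, inequality holds.


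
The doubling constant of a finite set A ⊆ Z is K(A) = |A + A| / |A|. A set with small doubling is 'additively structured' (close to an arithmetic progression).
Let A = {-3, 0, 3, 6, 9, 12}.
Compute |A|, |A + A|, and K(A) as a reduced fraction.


|A| = 6.
Compute A + A by enumerating all 36 pairs.
A + A = {-6, -3, 0, 3, 6, 9, 12, 15, 18, 21, 24}, so |A + A| = 11.
K = |A + A| / |A| = 11/6 (already in lowest terms) ≈ 1.8333.
Reference: AP of size 6 gives K = 11/6 ≈ 1.8333; a fully generic set of size 6 gives K ≈ 3.5000.

|A| = 6, |A + A| = 11, K = 11/6.


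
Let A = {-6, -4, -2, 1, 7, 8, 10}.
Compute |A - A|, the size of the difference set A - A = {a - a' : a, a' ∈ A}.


A - A = {a - a' : a, a' ∈ A}; |A| = 7.
Bounds: 2|A|-1 ≤ |A - A| ≤ |A|² - |A| + 1, i.e. 13 ≤ |A - A| ≤ 43.
Note: 0 ∈ A - A always (from a - a). The set is symmetric: if d ∈ A - A then -d ∈ A - A.
Enumerate nonzero differences d = a - a' with a > a' (then include -d):
Positive differences: {1, 2, 3, 4, 5, 6, 7, 9, 10, 11, 12, 13, 14, 16}
Full difference set: {0} ∪ (positive diffs) ∪ (negative diffs).
|A - A| = 1 + 2·14 = 29 (matches direct enumeration: 29).

|A - A| = 29


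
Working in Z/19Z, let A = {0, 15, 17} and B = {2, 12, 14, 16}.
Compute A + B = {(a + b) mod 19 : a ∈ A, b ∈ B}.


Work in Z/19Z: reduce every sum a + b modulo 19.
Enumerate all 12 pairs:
a = 0: 0+2=2, 0+12=12, 0+14=14, 0+16=16
a = 15: 15+2=17, 15+12=8, 15+14=10, 15+16=12
a = 17: 17+2=0, 17+12=10, 17+14=12, 17+16=14
Distinct residues collected: {0, 2, 8, 10, 12, 14, 16, 17}
|A + B| = 8 (out of 19 total residues).

A + B = {0, 2, 8, 10, 12, 14, 16, 17}


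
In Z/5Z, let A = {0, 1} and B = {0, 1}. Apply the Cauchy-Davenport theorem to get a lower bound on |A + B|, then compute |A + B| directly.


Cauchy-Davenport: |A + B| ≥ min(p, |A| + |B| - 1) for A, B nonempty in Z/pZ.
|A| = 2, |B| = 2, p = 5.
CD lower bound = min(5, 2 + 2 - 1) = min(5, 3) = 3.
Compute A + B mod 5 directly:
a = 0: 0+0=0, 0+1=1
a = 1: 1+0=1, 1+1=2
A + B = {0, 1, 2}, so |A + B| = 3.
Verify: 3 ≥ 3? Yes ✓.

CD lower bound = 3, actual |A + B| = 3.


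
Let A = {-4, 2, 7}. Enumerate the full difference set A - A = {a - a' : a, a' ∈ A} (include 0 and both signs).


A - A = {a - a' : a, a' ∈ A}.
Compute a - a' for each ordered pair (a, a'):
a = -4: -4--4=0, -4-2=-6, -4-7=-11
a = 2: 2--4=6, 2-2=0, 2-7=-5
a = 7: 7--4=11, 7-2=5, 7-7=0
Collecting distinct values (and noting 0 appears from a-a):
A - A = {-11, -6, -5, 0, 5, 6, 11}
|A - A| = 7

A - A = {-11, -6, -5, 0, 5, 6, 11}


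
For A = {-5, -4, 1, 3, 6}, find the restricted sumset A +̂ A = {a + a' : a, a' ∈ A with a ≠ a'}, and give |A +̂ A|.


Restricted sumset: A +̂ A = {a + a' : a ∈ A, a' ∈ A, a ≠ a'}.
Equivalently, take A + A and drop any sum 2a that is achievable ONLY as a + a for a ∈ A (i.e. sums representable only with equal summands).
Enumerate pairs (a, a') with a < a' (symmetric, so each unordered pair gives one sum; this covers all a ≠ a'):
  -5 + -4 = -9
  -5 + 1 = -4
  -5 + 3 = -2
  -5 + 6 = 1
  -4 + 1 = -3
  -4 + 3 = -1
  -4 + 6 = 2
  1 + 3 = 4
  1 + 6 = 7
  3 + 6 = 9
Collected distinct sums: {-9, -4, -3, -2, -1, 1, 2, 4, 7, 9}
|A +̂ A| = 10
(Reference bound: |A +̂ A| ≥ 2|A| - 3 for |A| ≥ 2, with |A| = 5 giving ≥ 7.)

|A +̂ A| = 10


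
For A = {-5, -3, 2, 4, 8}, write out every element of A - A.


A - A = {a - a' : a, a' ∈ A}.
Compute a - a' for each ordered pair (a, a'):
a = -5: -5--5=0, -5--3=-2, -5-2=-7, -5-4=-9, -5-8=-13
a = -3: -3--5=2, -3--3=0, -3-2=-5, -3-4=-7, -3-8=-11
a = 2: 2--5=7, 2--3=5, 2-2=0, 2-4=-2, 2-8=-6
a = 4: 4--5=9, 4--3=7, 4-2=2, 4-4=0, 4-8=-4
a = 8: 8--5=13, 8--3=11, 8-2=6, 8-4=4, 8-8=0
Collecting distinct values (and noting 0 appears from a-a):
A - A = {-13, -11, -9, -7, -6, -5, -4, -2, 0, 2, 4, 5, 6, 7, 9, 11, 13}
|A - A| = 17

A - A = {-13, -11, -9, -7, -6, -5, -4, -2, 0, 2, 4, 5, 6, 7, 9, 11, 13}


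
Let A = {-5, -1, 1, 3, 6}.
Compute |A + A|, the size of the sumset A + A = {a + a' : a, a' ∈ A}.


A + A = {a + a' : a, a' ∈ A}; |A| = 5.
General bounds: 2|A| - 1 ≤ |A + A| ≤ |A|(|A|+1)/2, i.e. 9 ≤ |A + A| ≤ 15.
Lower bound 2|A|-1 is attained iff A is an arithmetic progression.
Enumerate sums a + a' for a ≤ a' (symmetric, so this suffices):
a = -5: -5+-5=-10, -5+-1=-6, -5+1=-4, -5+3=-2, -5+6=1
a = -1: -1+-1=-2, -1+1=0, -1+3=2, -1+6=5
a = 1: 1+1=2, 1+3=4, 1+6=7
a = 3: 3+3=6, 3+6=9
a = 6: 6+6=12
Distinct sums: {-10, -6, -4, -2, 0, 1, 2, 4, 5, 6, 7, 9, 12}
|A + A| = 13

|A + A| = 13


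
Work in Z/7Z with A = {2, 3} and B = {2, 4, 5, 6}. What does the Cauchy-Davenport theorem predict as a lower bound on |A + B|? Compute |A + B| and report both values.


Cauchy-Davenport: |A + B| ≥ min(p, |A| + |B| - 1) for A, B nonempty in Z/pZ.
|A| = 2, |B| = 4, p = 7.
CD lower bound = min(7, 2 + 4 - 1) = min(7, 5) = 5.
Compute A + B mod 7 directly:
a = 2: 2+2=4, 2+4=6, 2+5=0, 2+6=1
a = 3: 3+2=5, 3+4=0, 3+5=1, 3+6=2
A + B = {0, 1, 2, 4, 5, 6}, so |A + B| = 6.
Verify: 6 ≥ 5? Yes ✓.

CD lower bound = 5, actual |A + B| = 6.


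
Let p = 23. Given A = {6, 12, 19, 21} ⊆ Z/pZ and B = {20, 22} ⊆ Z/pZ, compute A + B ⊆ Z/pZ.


Work in Z/23Z: reduce every sum a + b modulo 23.
Enumerate all 8 pairs:
a = 6: 6+20=3, 6+22=5
a = 12: 12+20=9, 12+22=11
a = 19: 19+20=16, 19+22=18
a = 21: 21+20=18, 21+22=20
Distinct residues collected: {3, 5, 9, 11, 16, 18, 20}
|A + B| = 7 (out of 23 total residues).

A + B = {3, 5, 9, 11, 16, 18, 20}


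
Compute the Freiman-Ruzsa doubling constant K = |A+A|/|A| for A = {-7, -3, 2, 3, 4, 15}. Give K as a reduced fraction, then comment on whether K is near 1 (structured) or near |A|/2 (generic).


|A| = 6.
Compute A + A by enumerating all 36 pairs.
A + A = {-14, -10, -6, -5, -4, -3, -1, 0, 1, 4, 5, 6, 7, 8, 12, 17, 18, 19, 30}, so |A + A| = 19.
K = |A + A| / |A| = 19/6 (already in lowest terms) ≈ 3.1667.
Reference: AP of size 6 gives K = 11/6 ≈ 1.8333; a fully generic set of size 6 gives K ≈ 3.5000.

|A| = 6, |A + A| = 19, K = 19/6.


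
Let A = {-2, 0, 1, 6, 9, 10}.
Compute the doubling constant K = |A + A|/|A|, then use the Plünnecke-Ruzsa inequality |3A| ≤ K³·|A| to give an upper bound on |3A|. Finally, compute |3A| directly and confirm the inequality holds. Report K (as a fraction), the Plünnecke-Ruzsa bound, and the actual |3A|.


|A| = 6.
Step 1: Compute A + A by enumerating all 36 pairs.
A + A = {-4, -2, -1, 0, 1, 2, 4, 6, 7, 8, 9, 10, 11, 12, 15, 16, 18, 19, 20}, so |A + A| = 19.
Step 2: Doubling constant K = |A + A|/|A| = 19/6 = 19/6 ≈ 3.1667.
Step 3: Plünnecke-Ruzsa gives |3A| ≤ K³·|A| = (3.1667)³ · 6 ≈ 190.5278.
Step 4: Compute 3A = A + A + A directly by enumerating all triples (a,b,c) ∈ A³; |3A| = 35.
Step 5: Check 35 ≤ 190.5278? Yes ✓.

K = 19/6, Plünnecke-Ruzsa bound K³|A| ≈ 190.5278, |3A| = 35, inequality holds.


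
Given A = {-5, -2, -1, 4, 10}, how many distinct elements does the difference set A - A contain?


A - A = {a - a' : a, a' ∈ A}; |A| = 5.
Bounds: 2|A|-1 ≤ |A - A| ≤ |A|² - |A| + 1, i.e. 9 ≤ |A - A| ≤ 21.
Note: 0 ∈ A - A always (from a - a). The set is symmetric: if d ∈ A - A then -d ∈ A - A.
Enumerate nonzero differences d = a - a' with a > a' (then include -d):
Positive differences: {1, 3, 4, 5, 6, 9, 11, 12, 15}
Full difference set: {0} ∪ (positive diffs) ∪ (negative diffs).
|A - A| = 1 + 2·9 = 19 (matches direct enumeration: 19).

|A - A| = 19


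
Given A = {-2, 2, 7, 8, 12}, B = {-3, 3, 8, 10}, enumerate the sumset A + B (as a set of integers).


A + B = {a + b : a ∈ A, b ∈ B}.
Enumerate all |A|·|B| = 5·4 = 20 pairs (a, b) and collect distinct sums.
a = -2: -2+-3=-5, -2+3=1, -2+8=6, -2+10=8
a = 2: 2+-3=-1, 2+3=5, 2+8=10, 2+10=12
a = 7: 7+-3=4, 7+3=10, 7+8=15, 7+10=17
a = 8: 8+-3=5, 8+3=11, 8+8=16, 8+10=18
a = 12: 12+-3=9, 12+3=15, 12+8=20, 12+10=22
Collecting distinct sums: A + B = {-5, -1, 1, 4, 5, 6, 8, 9, 10, 11, 12, 15, 16, 17, 18, 20, 22}
|A + B| = 17

A + B = {-5, -1, 1, 4, 5, 6, 8, 9, 10, 11, 12, 15, 16, 17, 18, 20, 22}


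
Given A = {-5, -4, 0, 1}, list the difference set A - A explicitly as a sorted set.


A - A = {a - a' : a, a' ∈ A}.
Compute a - a' for each ordered pair (a, a'):
a = -5: -5--5=0, -5--4=-1, -5-0=-5, -5-1=-6
a = -4: -4--5=1, -4--4=0, -4-0=-4, -4-1=-5
a = 0: 0--5=5, 0--4=4, 0-0=0, 0-1=-1
a = 1: 1--5=6, 1--4=5, 1-0=1, 1-1=0
Collecting distinct values (and noting 0 appears from a-a):
A - A = {-6, -5, -4, -1, 0, 1, 4, 5, 6}
|A - A| = 9

A - A = {-6, -5, -4, -1, 0, 1, 4, 5, 6}


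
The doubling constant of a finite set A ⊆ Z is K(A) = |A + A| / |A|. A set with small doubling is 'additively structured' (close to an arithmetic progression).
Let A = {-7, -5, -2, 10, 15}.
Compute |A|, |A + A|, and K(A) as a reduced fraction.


|A| = 5.
Compute A + A by enumerating all 25 pairs.
A + A = {-14, -12, -10, -9, -7, -4, 3, 5, 8, 10, 13, 20, 25, 30}, so |A + A| = 14.
K = |A + A| / |A| = 14/5 (already in lowest terms) ≈ 2.8000.
Reference: AP of size 5 gives K = 9/5 ≈ 1.8000; a fully generic set of size 5 gives K ≈ 3.0000.

|A| = 5, |A + A| = 14, K = 14/5.


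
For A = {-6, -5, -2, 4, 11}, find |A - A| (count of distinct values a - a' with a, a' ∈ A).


A - A = {a - a' : a, a' ∈ A}; |A| = 5.
Bounds: 2|A|-1 ≤ |A - A| ≤ |A|² - |A| + 1, i.e. 9 ≤ |A - A| ≤ 21.
Note: 0 ∈ A - A always (from a - a). The set is symmetric: if d ∈ A - A then -d ∈ A - A.
Enumerate nonzero differences d = a - a' with a > a' (then include -d):
Positive differences: {1, 3, 4, 6, 7, 9, 10, 13, 16, 17}
Full difference set: {0} ∪ (positive diffs) ∪ (negative diffs).
|A - A| = 1 + 2·10 = 21 (matches direct enumeration: 21).

|A - A| = 21


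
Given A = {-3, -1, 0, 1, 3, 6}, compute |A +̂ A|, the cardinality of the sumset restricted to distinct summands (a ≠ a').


Restricted sumset: A +̂ A = {a + a' : a ∈ A, a' ∈ A, a ≠ a'}.
Equivalently, take A + A and drop any sum 2a that is achievable ONLY as a + a for a ∈ A (i.e. sums representable only with equal summands).
Enumerate pairs (a, a') with a < a' (symmetric, so each unordered pair gives one sum; this covers all a ≠ a'):
  -3 + -1 = -4
  -3 + 0 = -3
  -3 + 1 = -2
  -3 + 3 = 0
  -3 + 6 = 3
  -1 + 0 = -1
  -1 + 1 = 0
  -1 + 3 = 2
  -1 + 6 = 5
  0 + 1 = 1
  0 + 3 = 3
  0 + 6 = 6
  1 + 3 = 4
  1 + 6 = 7
  3 + 6 = 9
Collected distinct sums: {-4, -3, -2, -1, 0, 1, 2, 3, 4, 5, 6, 7, 9}
|A +̂ A| = 13
(Reference bound: |A +̂ A| ≥ 2|A| - 3 for |A| ≥ 2, with |A| = 6 giving ≥ 9.)

|A +̂ A| = 13


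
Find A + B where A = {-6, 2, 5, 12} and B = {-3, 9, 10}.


A + B = {a + b : a ∈ A, b ∈ B}.
Enumerate all |A|·|B| = 4·3 = 12 pairs (a, b) and collect distinct sums.
a = -6: -6+-3=-9, -6+9=3, -6+10=4
a = 2: 2+-3=-1, 2+9=11, 2+10=12
a = 5: 5+-3=2, 5+9=14, 5+10=15
a = 12: 12+-3=9, 12+9=21, 12+10=22
Collecting distinct sums: A + B = {-9, -1, 2, 3, 4, 9, 11, 12, 14, 15, 21, 22}
|A + B| = 12

A + B = {-9, -1, 2, 3, 4, 9, 11, 12, 14, 15, 21, 22}


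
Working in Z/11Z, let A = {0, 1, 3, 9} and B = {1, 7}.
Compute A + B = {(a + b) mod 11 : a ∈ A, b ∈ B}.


Work in Z/11Z: reduce every sum a + b modulo 11.
Enumerate all 8 pairs:
a = 0: 0+1=1, 0+7=7
a = 1: 1+1=2, 1+7=8
a = 3: 3+1=4, 3+7=10
a = 9: 9+1=10, 9+7=5
Distinct residues collected: {1, 2, 4, 5, 7, 8, 10}
|A + B| = 7 (out of 11 total residues).

A + B = {1, 2, 4, 5, 7, 8, 10}


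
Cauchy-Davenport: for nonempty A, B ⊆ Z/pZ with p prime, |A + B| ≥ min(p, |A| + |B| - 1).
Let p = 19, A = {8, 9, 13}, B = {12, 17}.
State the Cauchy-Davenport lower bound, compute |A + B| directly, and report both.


Cauchy-Davenport: |A + B| ≥ min(p, |A| + |B| - 1) for A, B nonempty in Z/pZ.
|A| = 3, |B| = 2, p = 19.
CD lower bound = min(19, 3 + 2 - 1) = min(19, 4) = 4.
Compute A + B mod 19 directly:
a = 8: 8+12=1, 8+17=6
a = 9: 9+12=2, 9+17=7
a = 13: 13+12=6, 13+17=11
A + B = {1, 2, 6, 7, 11}, so |A + B| = 5.
Verify: 5 ≥ 4? Yes ✓.

CD lower bound = 4, actual |A + B| = 5.


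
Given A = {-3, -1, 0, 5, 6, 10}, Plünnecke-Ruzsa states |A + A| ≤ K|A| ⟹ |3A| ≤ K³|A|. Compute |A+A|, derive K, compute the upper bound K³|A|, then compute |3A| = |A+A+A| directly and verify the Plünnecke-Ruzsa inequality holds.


|A| = 6.
Step 1: Compute A + A by enumerating all 36 pairs.
A + A = {-6, -4, -3, -2, -1, 0, 2, 3, 4, 5, 6, 7, 9, 10, 11, 12, 15, 16, 20}, so |A + A| = 19.
Step 2: Doubling constant K = |A + A|/|A| = 19/6 = 19/6 ≈ 3.1667.
Step 3: Plünnecke-Ruzsa gives |3A| ≤ K³·|A| = (3.1667)³ · 6 ≈ 190.5278.
Step 4: Compute 3A = A + A + A directly by enumerating all triples (a,b,c) ∈ A³; |3A| = 34.
Step 5: Check 34 ≤ 190.5278? Yes ✓.

K = 19/6, Plünnecke-Ruzsa bound K³|A| ≈ 190.5278, |3A| = 34, inequality holds.


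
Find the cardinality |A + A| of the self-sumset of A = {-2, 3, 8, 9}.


A + A = {a + a' : a, a' ∈ A}; |A| = 4.
General bounds: 2|A| - 1 ≤ |A + A| ≤ |A|(|A|+1)/2, i.e. 7 ≤ |A + A| ≤ 10.
Lower bound 2|A|-1 is attained iff A is an arithmetic progression.
Enumerate sums a + a' for a ≤ a' (symmetric, so this suffices):
a = -2: -2+-2=-4, -2+3=1, -2+8=6, -2+9=7
a = 3: 3+3=6, 3+8=11, 3+9=12
a = 8: 8+8=16, 8+9=17
a = 9: 9+9=18
Distinct sums: {-4, 1, 6, 7, 11, 12, 16, 17, 18}
|A + A| = 9

|A + A| = 9


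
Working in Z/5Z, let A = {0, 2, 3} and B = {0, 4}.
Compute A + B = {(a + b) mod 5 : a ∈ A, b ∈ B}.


Work in Z/5Z: reduce every sum a + b modulo 5.
Enumerate all 6 pairs:
a = 0: 0+0=0, 0+4=4
a = 2: 2+0=2, 2+4=1
a = 3: 3+0=3, 3+4=2
Distinct residues collected: {0, 1, 2, 3, 4}
|A + B| = 5 (out of 5 total residues).

A + B = {0, 1, 2, 3, 4}


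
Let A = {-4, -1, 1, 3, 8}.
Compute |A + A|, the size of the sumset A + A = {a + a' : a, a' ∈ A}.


A + A = {a + a' : a, a' ∈ A}; |A| = 5.
General bounds: 2|A| - 1 ≤ |A + A| ≤ |A|(|A|+1)/2, i.e. 9 ≤ |A + A| ≤ 15.
Lower bound 2|A|-1 is attained iff A is an arithmetic progression.
Enumerate sums a + a' for a ≤ a' (symmetric, so this suffices):
a = -4: -4+-4=-8, -4+-1=-5, -4+1=-3, -4+3=-1, -4+8=4
a = -1: -1+-1=-2, -1+1=0, -1+3=2, -1+8=7
a = 1: 1+1=2, 1+3=4, 1+8=9
a = 3: 3+3=6, 3+8=11
a = 8: 8+8=16
Distinct sums: {-8, -5, -3, -2, -1, 0, 2, 4, 6, 7, 9, 11, 16}
|A + A| = 13

|A + A| = 13


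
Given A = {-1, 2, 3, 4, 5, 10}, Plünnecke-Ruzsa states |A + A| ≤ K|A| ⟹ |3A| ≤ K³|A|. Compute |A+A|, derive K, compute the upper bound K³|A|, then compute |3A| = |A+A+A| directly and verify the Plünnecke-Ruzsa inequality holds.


|A| = 6.
Step 1: Compute A + A by enumerating all 36 pairs.
A + A = {-2, 1, 2, 3, 4, 5, 6, 7, 8, 9, 10, 12, 13, 14, 15, 20}, so |A + A| = 16.
Step 2: Doubling constant K = |A + A|/|A| = 16/6 = 16/6 ≈ 2.6667.
Step 3: Plünnecke-Ruzsa gives |3A| ≤ K³·|A| = (2.6667)³ · 6 ≈ 113.7778.
Step 4: Compute 3A = A + A + A directly by enumerating all triples (a,b,c) ∈ A³; |3A| = 27.
Step 5: Check 27 ≤ 113.7778? Yes ✓.

K = 16/6, Plünnecke-Ruzsa bound K³|A| ≈ 113.7778, |3A| = 27, inequality holds.


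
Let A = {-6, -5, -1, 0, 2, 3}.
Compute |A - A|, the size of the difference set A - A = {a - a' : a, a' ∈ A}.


A - A = {a - a' : a, a' ∈ A}; |A| = 6.
Bounds: 2|A|-1 ≤ |A - A| ≤ |A|² - |A| + 1, i.e. 11 ≤ |A - A| ≤ 31.
Note: 0 ∈ A - A always (from a - a). The set is symmetric: if d ∈ A - A then -d ∈ A - A.
Enumerate nonzero differences d = a - a' with a > a' (then include -d):
Positive differences: {1, 2, 3, 4, 5, 6, 7, 8, 9}
Full difference set: {0} ∪ (positive diffs) ∪ (negative diffs).
|A - A| = 1 + 2·9 = 19 (matches direct enumeration: 19).

|A - A| = 19


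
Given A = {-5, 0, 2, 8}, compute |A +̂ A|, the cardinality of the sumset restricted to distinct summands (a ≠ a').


Restricted sumset: A +̂ A = {a + a' : a ∈ A, a' ∈ A, a ≠ a'}.
Equivalently, take A + A and drop any sum 2a that is achievable ONLY as a + a for a ∈ A (i.e. sums representable only with equal summands).
Enumerate pairs (a, a') with a < a' (symmetric, so each unordered pair gives one sum; this covers all a ≠ a'):
  -5 + 0 = -5
  -5 + 2 = -3
  -5 + 8 = 3
  0 + 2 = 2
  0 + 8 = 8
  2 + 8 = 10
Collected distinct sums: {-5, -3, 2, 3, 8, 10}
|A +̂ A| = 6
(Reference bound: |A +̂ A| ≥ 2|A| - 3 for |A| ≥ 2, with |A| = 4 giving ≥ 5.)

|A +̂ A| = 6


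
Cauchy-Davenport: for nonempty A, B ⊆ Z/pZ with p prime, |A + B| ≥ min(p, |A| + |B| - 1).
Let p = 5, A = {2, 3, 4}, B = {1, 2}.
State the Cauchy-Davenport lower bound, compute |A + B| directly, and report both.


Cauchy-Davenport: |A + B| ≥ min(p, |A| + |B| - 1) for A, B nonempty in Z/pZ.
|A| = 3, |B| = 2, p = 5.
CD lower bound = min(5, 3 + 2 - 1) = min(5, 4) = 4.
Compute A + B mod 5 directly:
a = 2: 2+1=3, 2+2=4
a = 3: 3+1=4, 3+2=0
a = 4: 4+1=0, 4+2=1
A + B = {0, 1, 3, 4}, so |A + B| = 4.
Verify: 4 ≥ 4? Yes ✓.

CD lower bound = 4, actual |A + B| = 4.


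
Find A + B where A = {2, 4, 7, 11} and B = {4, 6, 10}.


A + B = {a + b : a ∈ A, b ∈ B}.
Enumerate all |A|·|B| = 4·3 = 12 pairs (a, b) and collect distinct sums.
a = 2: 2+4=6, 2+6=8, 2+10=12
a = 4: 4+4=8, 4+6=10, 4+10=14
a = 7: 7+4=11, 7+6=13, 7+10=17
a = 11: 11+4=15, 11+6=17, 11+10=21
Collecting distinct sums: A + B = {6, 8, 10, 11, 12, 13, 14, 15, 17, 21}
|A + B| = 10

A + B = {6, 8, 10, 11, 12, 13, 14, 15, 17, 21}
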